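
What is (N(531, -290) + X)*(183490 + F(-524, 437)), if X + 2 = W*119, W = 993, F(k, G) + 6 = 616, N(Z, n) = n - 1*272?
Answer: 21650712300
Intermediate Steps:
N(Z, n) = -272 + n (N(Z, n) = n - 272 = -272 + n)
F(k, G) = 610 (F(k, G) = -6 + 616 = 610)
X = 118165 (X = -2 + 993*119 = -2 + 118167 = 118165)
(N(531, -290) + X)*(183490 + F(-524, 437)) = ((-272 - 290) + 118165)*(183490 + 610) = (-562 + 118165)*184100 = 117603*184100 = 21650712300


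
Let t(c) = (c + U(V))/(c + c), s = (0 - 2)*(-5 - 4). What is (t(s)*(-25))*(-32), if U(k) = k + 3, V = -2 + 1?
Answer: 4000/9 ≈ 444.44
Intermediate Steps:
V = -1
s = 18 (s = -2*(-9) = 18)
U(k) = 3 + k
t(c) = (2 + c)/(2*c) (t(c) = (c + (3 - 1))/(c + c) = (c + 2)/((2*c)) = (2 + c)*(1/(2*c)) = (2 + c)/(2*c))
(t(s)*(-25))*(-32) = (((½)*(2 + 18)/18)*(-25))*(-32) = (((½)*(1/18)*20)*(-25))*(-32) = ((5/9)*(-25))*(-32) = -125/9*(-32) = 4000/9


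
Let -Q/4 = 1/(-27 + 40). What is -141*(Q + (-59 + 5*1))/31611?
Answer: 33182/136981 ≈ 0.24224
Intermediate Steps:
Q = -4/13 (Q = -4/(-27 + 40) = -4/13 ≈ -0.30769)
-141*(Q + (-59 + 5*1))/31611 = -141*(-4/13 + (-59 + 5*1))/31611 = -141*(-4/13 + (-59 + 5))*(1/31611) = -141*(-4/13 - 54)*(1/31611) = -141*(-706/13)*(1/31611) = (99546/13)*(1/31611) = 33182/136981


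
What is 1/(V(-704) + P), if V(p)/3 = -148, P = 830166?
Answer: 1/829722 ≈ 1.2052e-6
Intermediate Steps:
V(p) = -444 (V(p) = 3*(-148) = -444)
1/(V(-704) + P) = 1/(-444 + 830166) = 1/829722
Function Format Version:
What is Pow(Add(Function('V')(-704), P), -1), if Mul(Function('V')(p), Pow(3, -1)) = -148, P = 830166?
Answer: Rational(1, 829722) ≈ 1.2052e-6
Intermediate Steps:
Function('V')(p) = -444 (Function('V')(p) = Mul(3, -148) = -444)
Pow(Add(Function('V')(-704), P), -1) = Pow(Add(-444, 830166), -1) = Pow(829722, -1) = Rational(1, 829722)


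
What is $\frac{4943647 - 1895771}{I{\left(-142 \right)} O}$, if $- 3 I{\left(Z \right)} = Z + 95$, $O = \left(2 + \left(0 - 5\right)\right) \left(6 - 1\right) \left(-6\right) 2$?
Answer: $\frac{761969}{705} \approx 1080.8$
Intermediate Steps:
$O = 180$ ($O = \left(2 - 5\right) 5 \left(-6\right) 2 = \left(-3\right) 5 \left(-6\right) 2 = \left(-15\right) \left(-6\right) 2 = 90 \cdot 2 = 180$)
$I{\left(Z \right)} = - \frac{95}{3} - \frac{Z}{3}$ ($I{\left(Z \right)} = - \frac{Z + 95}{3} = - \frac{95 + Z}{3} = - \frac{95}{3} - \frac{Z}{3}$)
$\frac{4943647 - 1895771}{I{\left(-142 \right)} O} = \frac{4943647 - 1895771}{\left(- \frac{95}{3} - - \frac{142}{3}\right) 180} = \frac{3047876}{\left(- \frac{95}{3} + \frac{142}{3}\right) 180} = \frac{3047876}{\frac{47}{3} \cdot 180} = \frac{3047876}{2820} = 3047876 \cdot \frac{1}{2820} = \frac{761969}{705}$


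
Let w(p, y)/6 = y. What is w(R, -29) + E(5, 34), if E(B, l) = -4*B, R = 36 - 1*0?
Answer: -194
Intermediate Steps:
R = 36 (R = 36 + 0 = 36)
w(p, y) = 6*y
w(R, -29) + E(5, 34) = 6*(-29) - 4*5 = -174 - 20 = -194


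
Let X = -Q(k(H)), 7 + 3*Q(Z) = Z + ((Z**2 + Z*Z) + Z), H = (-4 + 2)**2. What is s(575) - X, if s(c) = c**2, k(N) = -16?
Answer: 992348/3 ≈ 3.3078e+5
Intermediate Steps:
H = 4 (H = (-2)**2 = 4)
Q(Z) = -7/3 + 2*Z/3 + 2*Z**2/3 (Q(Z) = -7/3 + (Z + ((Z**2 + Z*Z) + Z))/3 = -7/3 + (Z + ((Z**2 + Z**2) + Z))/3 = -7/3 + (Z + (2*Z**2 + Z))/3 = -7/3 + (Z + (Z + 2*Z**2))/3 = -7/3 + (2*Z + 2*Z**2)/3 = -7/3 + (2*Z/3 + 2*Z**2/3) = -7/3 + 2*Z/3 + 2*Z**2/3)
X = -473/3 (X = -(-7/3 + (2/3)*(-16) + (2/3)*(-16)**2) = -(-7/3 - 32/3 + (2/3)*256) = -(-7/3 - 32/3 + 512/3) = -1*473/3 = -473/3 ≈ -157.67)
s(575) - X = 575**2 - 1*(-473/3) = 330625 + 473/3 = 992348/3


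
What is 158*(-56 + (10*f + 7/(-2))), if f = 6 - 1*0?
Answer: 79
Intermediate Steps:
f = 6 (f = 6 + 0 = 6)
158*(-56 + (10*f + 7/(-2))) = 158*(-56 + (10*6 + 7/(-2))) = 158*(-56 + (60 + 7*(-½))) = 158*(-56 + (60 - 7/2)) = 158*(-56 + 113/2) = 158*(½) = 79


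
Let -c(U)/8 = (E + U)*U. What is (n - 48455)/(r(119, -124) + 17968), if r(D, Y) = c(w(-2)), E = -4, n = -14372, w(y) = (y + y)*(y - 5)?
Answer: -62827/12592 ≈ -4.9894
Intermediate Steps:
w(y) = 2*y*(-5 + y) (w(y) = (2*y)*(-5 + y) = 2*y*(-5 + y))
c(U) = -8*U*(-4 + U) (c(U) = -8*(-4 + U)*U = -8*U*(-4 + U))
r(D, Y) = -5376 (r(D, Y) = 8*(2*(-2)*(-5 - 2))*(4 - 2*(-2)*(-5 - 2)) = 8*(2*(-2)*(-7))*(4 - 2*(-2)*(-7)) = 8*28*(4 - 1*28) = 8*28*(4 - 28) = 8*28*(-24) = -5376)
(n - 48455)/(r(119, -124) + 17968) = (-14372 - 48455)/(-5376 + 17968) = -62827/12592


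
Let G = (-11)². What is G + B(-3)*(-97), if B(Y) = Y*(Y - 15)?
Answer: -5117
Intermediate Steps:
B(Y) = Y*(-15 + Y)
G = 121
G + B(-3)*(-97) = 121 - 3*(-15 - 3)*(-97) = 121 - 3*(-18)*(-97) = 121 + 54*(-97) = 121 - 5238 = -5117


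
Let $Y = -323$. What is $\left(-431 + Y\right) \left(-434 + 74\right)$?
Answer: $271440$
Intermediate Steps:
$\left(-431 + Y\right) \left(-434 + 74\right) = \left(-431 - 323\right) \left(-434 + 74\right) = \left(-754\right) \left(-360\right) = 271440$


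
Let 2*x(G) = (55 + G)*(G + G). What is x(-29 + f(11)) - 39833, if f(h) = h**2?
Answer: -26309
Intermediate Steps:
x(G) = G*(55 + G) (x(G) = ((55 + G)*(G + G))/2 = ((55 + G)*(2*G))/2 = (2*G*(55 + G))/2 = G*(55 + G))
x(-29 + f(11)) - 39833 = (-29 + 11**2)*(55 + (-29 + 11**2)) - 39833 = (-29 + 121)*(55 + (-29 + 121)) - 39833 = 92*(55 + 92) - 39833 = 92*147 - 39833 = 13524 - 39833 = -26309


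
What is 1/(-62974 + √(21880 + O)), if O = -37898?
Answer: -31487/1982870347 - I*√16018/3965740694 ≈ -1.588e-5 - 3.1914e-8*I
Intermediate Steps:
1/(-62974 + √(21880 + O)) = 1/(-62974 + √(21880 - 37898)) = 1/(-62974 + √(-16018)) = 1/(-62974 + I*√16018)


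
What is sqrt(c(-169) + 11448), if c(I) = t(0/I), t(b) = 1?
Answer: 107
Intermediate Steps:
c(I) = 1
sqrt(c(-169) + 11448) = sqrt(1 + 11448) = sqrt(11449) = 107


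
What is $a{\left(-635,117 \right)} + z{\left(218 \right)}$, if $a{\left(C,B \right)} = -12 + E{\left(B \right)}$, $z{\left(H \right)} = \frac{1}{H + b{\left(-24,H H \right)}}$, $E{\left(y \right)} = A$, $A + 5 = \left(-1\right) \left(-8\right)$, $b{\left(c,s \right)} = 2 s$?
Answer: $- \frac{857393}{95266} \approx -9.0$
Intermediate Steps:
$A = 3$ ($A = -5 - -8 = -5 + 8 = 3$)
$E{\left(y \right)} = 3$
$z{\left(H \right)} = \frac{1}{H + 2 H^{2}}$ ($z{\left(H \right)} = \frac{1}{H + 2 H H} = \frac{1}{H + 2 H^{2}}$)
$a{\left(C,B \right)} = -9$ ($a{\left(C,B \right)} = -12 + 3 = -9$)
$a{\left(-635,117 \right)} + z{\left(218 \right)} = -9 + \frac{1}{218 \left(1 + 2 \cdot 218\right)} = -9 + \frac{1}{218 \left(1 + 436\right)} = -9 + \frac{1}{218 \cdot 437} = -9 + \frac{1}{218} \cdot \frac{1}{437} = -9 + \frac{1}{95266} = - \frac{857393}{95266}$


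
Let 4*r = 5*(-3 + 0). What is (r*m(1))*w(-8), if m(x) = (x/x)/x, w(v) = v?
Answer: 30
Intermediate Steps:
m(x) = 1/x
r = -15/4 (r = (5*(-3 + 0))/4 = (5*(-3))/4 = (1/4)*(-15) = -15/4 ≈ -3.7500)
(r*m(1))*w(-8) = -15/4/1*(-8) = -15/4*1*(-8) = -15/4*(-8) = 30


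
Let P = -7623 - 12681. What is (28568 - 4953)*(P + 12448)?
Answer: -185519440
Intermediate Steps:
P = -20304
(28568 - 4953)*(P + 12448) = (28568 - 4953)*(-20304 + 12448) = 23615*(-7856) = -185519440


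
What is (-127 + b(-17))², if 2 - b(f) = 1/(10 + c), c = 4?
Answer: 3066001/196 ≈ 15643.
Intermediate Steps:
b(f) = 27/14 (b(f) = 2 - 1/(10 + 4) = 2 - 1/14 = 27/14)
(-127 + b(-17))² = (-127 + 27/14)² = (-1751/14)² = 3066001/196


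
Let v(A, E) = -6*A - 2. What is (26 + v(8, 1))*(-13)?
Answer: 312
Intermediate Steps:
v(A, E) = -2 - 6*A
(26 + v(8, 1))*(-13) = (26 + (-2 - 6*8))*(-13) = (26 + (-2 - 48))*(-13) = (26 - 50)*(-13) = -24*(-13) = 312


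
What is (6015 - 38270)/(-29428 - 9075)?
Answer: 32255/38503 ≈ 0.83773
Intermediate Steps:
(6015 - 38270)/(-29428 - 9075) = -32255/(-38503) = -32255*(-1/38503) = 32255/38503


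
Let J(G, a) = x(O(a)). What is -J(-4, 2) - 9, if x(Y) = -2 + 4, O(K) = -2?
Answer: -11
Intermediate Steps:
x(Y) = 2
J(G, a) = 2
-J(-4, 2) - 9 = -1*2 - 9 = -2 - 9 = -11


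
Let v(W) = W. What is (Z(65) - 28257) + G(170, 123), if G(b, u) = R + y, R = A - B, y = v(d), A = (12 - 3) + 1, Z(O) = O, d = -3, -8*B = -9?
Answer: -225489/8 ≈ -28186.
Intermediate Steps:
B = 9/8 (B = -⅛*(-9) = 9/8 ≈ 1.1250)
A = 10 (A = 9 + 1 = 10)
y = -3
R = 71/8 (R = 10 - 1*9/8 = 10 - 9/8 = 71/8 ≈ 8.8750)
G(b, u) = 47/8 (G(b, u) = 71/8 - 3 = 47/8)
(Z(65) - 28257) + G(170, 123) = (65 - 28257) + 47/8 = -28192 + 47/8 = -225489/8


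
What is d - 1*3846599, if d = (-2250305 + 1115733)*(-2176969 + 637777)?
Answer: 1746320299225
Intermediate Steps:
d = 1746324145824 (d = -1134572*(-1539192) = 1746324145824)
d - 1*3846599 = 1746324145824 - 1*3846599 = 1746324145824 - 3846599 = 1746320299225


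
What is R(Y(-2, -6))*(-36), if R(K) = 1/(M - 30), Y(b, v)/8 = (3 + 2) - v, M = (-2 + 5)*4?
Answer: 2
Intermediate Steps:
M = 12 (M = 3*4 = 12)
Y(b, v) = 40 - 8*v (Y(b, v) = 8*((3 + 2) - v) = 8*(5 - v) = 40 - 8*v)
R(K) = -1/18 (R(K) = 1/(12 - 30) = 1/(-18) = -1/18)
R(Y(-2, -6))*(-36) = -1/18*(-36) = 2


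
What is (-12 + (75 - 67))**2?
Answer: 16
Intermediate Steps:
(-12 + (75 - 67))**2 = (-12 + 8)**2 = (-4)**2 = 16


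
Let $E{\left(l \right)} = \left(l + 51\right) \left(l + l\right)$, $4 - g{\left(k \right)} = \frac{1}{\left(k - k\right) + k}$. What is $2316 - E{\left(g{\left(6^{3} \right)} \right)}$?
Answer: $\frac{43776071}{23328} \approx 1876.5$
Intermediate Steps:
$g{\left(k \right)} = 4 - \frac{1}{k}$ ($g{\left(k \right)} = 4 - \frac{1}{\left(k - k\right) + k} = 4 - \frac{1}{0 + k} = 4 - \frac{1}{k}$)
$E{\left(l \right)} = 2 l \left(51 + l\right)$ ($E{\left(l \right)} = \left(51 + l\right) 2 l = 2 l \left(51 + l\right)$)
$2316 - E{\left(g{\left(6^{3} \right)} \right)} = 2316 - 2 \left(4 - \frac{1}{6^{3}}\right) \left(51 + \left(4 - \frac{1}{6^{3}}\right)\right) = 2316 - 2 \left(4 - \frac{1}{216}\right) \left(51 + \left(4 - \frac{1}{216}\right)\right) = 2316 - 2 \cdot \frac{863}{216} \left(51 + \frac{863}{216}\right) = 2316 - 2 \cdot \frac{863}{216} \cdot \frac{11879}{216} = 2316 - \frac{10251577}{23328} = \frac{43776071}{23328}$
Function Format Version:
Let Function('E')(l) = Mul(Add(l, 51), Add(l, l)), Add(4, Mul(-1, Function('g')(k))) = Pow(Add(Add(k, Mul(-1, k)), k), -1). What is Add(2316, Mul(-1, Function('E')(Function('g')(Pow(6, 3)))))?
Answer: Rational(43776071, 23328) ≈ 1876.5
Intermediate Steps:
Function('g')(k) = Add(4, Mul(-1, Pow(k, -1))) (Function('g')(k) = Add(4, Mul(-1, Pow(Add(Add(k, Mul(-1, k)), k), -1))) = Add(4, Mul(-1, Pow(Add(0, k), -1))) = Add(4, Mul(-1, Pow(k, -1))))
Function('E')(l) = Mul(2, l, Add(51, l)) (Function('E')(l) = Mul(Add(51, l), Mul(2, l)) = Mul(2, l, Add(51, l)))
Add(2316, Mul(-1, Function('E')(Function('g')(Pow(6, 3))))) = Add(2316, Mul(-1, Mul(2, Add(4, Mul(-1, Pow(Pow(6, 3), -1))), Add(51, Add(4, Mul(-1, Pow(Pow(6, 3), -1))))))) = Add(2316, Mul(-1, Mul(2, Add(4, Mul(-1, Pow(216, -1))), Add(51, Add(4, Mul(-1, Pow(216, -1))))))) = Add(2316, Mul(-1, Mul(2, Add(4, Mul(-1, Rational(1, 216))), Add(51, Add(4, Mul(-1, Rational(1, 216))))))) = Add(2316, Mul(-1, Mul(2, Add(4, Rational(-1, 216)), Add(51, Add(4, Rational(-1, 216)))))) = Add(2316, Mul(-1, Mul(2, Rational(863, 216), Add(51, Rational(863, 216))))) = Add(2316, Mul(-1, Mul(2, Rational(863, 216), Rational(11879, 216)))) = Add(2316, Mul(-1, Rational(10251577, 23328))) = Add(2316, Rational(-10251577, 23328)) = Rational(43776071, 23328)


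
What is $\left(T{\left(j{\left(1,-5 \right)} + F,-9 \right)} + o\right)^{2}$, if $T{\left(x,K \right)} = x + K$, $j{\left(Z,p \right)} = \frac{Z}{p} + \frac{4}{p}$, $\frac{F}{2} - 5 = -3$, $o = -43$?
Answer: $2401$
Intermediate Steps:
$F = 4$ ($F = 10 + 2 \left(-3\right) = 10 - 6 = 4$)
$j{\left(Z,p \right)} = \frac{4}{p} + \frac{Z}{p}$
$T{\left(x,K \right)} = K + x$
$\left(T{\left(j{\left(1,-5 \right)} + F,-9 \right)} + o\right)^{2} = \left(\left(-9 + \left(\frac{4 + 1}{-5} + 4\right)\right) - 43\right)^{2} = \left(\left(-9 + \left(\left(- \frac{1}{5}\right) 5 + 4\right)\right) - 43\right)^{2} = \left(\left(-9 + \left(-1 + 4\right)\right) - 43\right)^{2} = \left(\left(-9 + 3\right) - 43\right)^{2} = \left(-6 - 43\right)^{2} = \left(-49\right)^{2} = 2401$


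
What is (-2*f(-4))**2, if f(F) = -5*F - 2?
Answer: 1296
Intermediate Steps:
f(F) = -2 - 5*F
(-2*f(-4))**2 = (-2*(-2 - 5*(-4)))**2 = (-2*(-2 + 20))**2 = (-2*18)**2 = (-36)**2 = 1296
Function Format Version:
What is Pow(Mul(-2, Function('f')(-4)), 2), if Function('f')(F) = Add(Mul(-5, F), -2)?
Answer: 1296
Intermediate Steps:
Function('f')(F) = Add(-2, Mul(-5, F))
Pow(Mul(-2, Function('f')(-4)), 2) = Pow(Mul(-2, Add(-2, Mul(-5, -4))), 2) = Pow(Mul(-2, Add(-2, 20)), 2) = Pow(Mul(-2, 18), 2) = Pow(-36, 2) = 1296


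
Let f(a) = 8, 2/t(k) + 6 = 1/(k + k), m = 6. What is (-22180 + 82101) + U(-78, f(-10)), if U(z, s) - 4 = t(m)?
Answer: 4254651/71 ≈ 59925.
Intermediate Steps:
t(k) = 2/(-6 + 1/(2*k)) (t(k) = 2/(-6 + 1/(k + k)) = 2/(-6 + 1/(2*k)))
U(z, s) = 260/71 (U(z, s) = 4 - 4*6/(-1 + 12*6) = 4 - 4*6/(-1 + 72) = 4 - 4*6/71 = 4 - 4*6*1/71 = 4 - 24/71 = 260/71)
(-22180 + 82101) + U(-78, f(-10)) = (-22180 + 82101) + 260/71 = 59921 + 260/71 = 4254651/71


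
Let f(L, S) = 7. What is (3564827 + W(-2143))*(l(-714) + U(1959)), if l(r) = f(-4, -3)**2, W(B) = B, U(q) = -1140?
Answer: -3886888244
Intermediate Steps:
l(r) = 49 (l(r) = 7**2 = 49)
(3564827 + W(-2143))*(l(-714) + U(1959)) = (3564827 - 2143)*(49 - 1140) = 3562684*(-1091) = -3886888244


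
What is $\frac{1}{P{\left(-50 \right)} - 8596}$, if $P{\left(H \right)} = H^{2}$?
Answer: $- \frac{1}{6096} \approx -0.00016404$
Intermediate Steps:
$\frac{1}{P{\left(-50 \right)} - 8596} = \frac{1}{\left(-50\right)^{2} - 8596} = \frac{1}{2500 - 8596} = \frac{1}{-6096} = - \frac{1}{6096}$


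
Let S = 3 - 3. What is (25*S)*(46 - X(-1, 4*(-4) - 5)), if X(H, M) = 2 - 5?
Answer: 0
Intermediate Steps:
X(H, M) = -3
S = 0
(25*S)*(46 - X(-1, 4*(-4) - 5)) = (25*0)*(46 - 1*(-3)) = 0*(46 + 3) = 0*49 = 0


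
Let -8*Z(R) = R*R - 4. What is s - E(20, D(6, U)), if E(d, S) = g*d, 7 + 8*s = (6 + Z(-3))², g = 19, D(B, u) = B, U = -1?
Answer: -193159/512 ≈ -377.26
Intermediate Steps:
Z(R) = ½ - R²/8 (Z(R) = -(R*R - 4)/8 = -(R² - 4)/8 = -(-4 + R²)/8 = ½ - R²/8)
s = 1401/512 (s = -7/8 + (6 + (½ - ⅛*(-3)²))²/8 = -7/8 + (6 + (½ - ⅛*9))²/8 = -7/8 + (6 + (½ - 9/8))²/8 = -7/8 + (6 - 5/8)²/8 = -7/8 + (43/8)²/8 = -7/8 + (⅛)*(1849/64) = -7/8 + 1849/512 = 1401/512 ≈ 2.7363)
E(d, S) = 19*d
s - E(20, D(6, U)) = 1401/512 - 19*20 = 1401/512 - 1*380 = 1401/512 - 380 = -193159/512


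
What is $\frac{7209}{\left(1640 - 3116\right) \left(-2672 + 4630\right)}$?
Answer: $- \frac{9}{3608} \approx -0.0024945$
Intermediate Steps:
$\frac{7209}{\left(1640 - 3116\right) \left(-2672 + 4630\right)} = \frac{7209}{\left(-1476\right) 1958} = \frac{7209}{-2890008} = 7209 \left(- \frac{1}{2890008}\right) = - \frac{9}{3608}$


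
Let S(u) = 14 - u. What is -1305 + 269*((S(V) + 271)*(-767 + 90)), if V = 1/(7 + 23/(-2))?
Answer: -467495816/9 ≈ -5.1944e+7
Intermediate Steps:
V = -2/9 (V = 1/(7 + 23*(-½)) = 1/(7 - 23/2) = 1/(-9/2) = -2/9 ≈ -0.22222)
-1305 + 269*((S(V) + 271)*(-767 + 90)) = -1305 + 269*(((14 - 1*(-2/9)) + 271)*(-767 + 90)) = -1305 + 269*(((14 + 2/9) + 271)*(-677)) = -1305 + 269*((128/9 + 271)*(-677)) = -1305 + 269*((2567/9)*(-677)) = -1305 + 269*(-1737859/9) = -1305 - 467484071/9 = -467495816/9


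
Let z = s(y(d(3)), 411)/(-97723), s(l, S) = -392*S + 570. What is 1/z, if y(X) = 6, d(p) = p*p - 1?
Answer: 97723/160542 ≈ 0.60871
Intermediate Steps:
d(p) = -1 + p² (d(p) = p² - 1 = -1 + p²)
s(l, S) = 570 - 392*S
z = 160542/97723 (z = (570 - 392*411)/(-97723) = (570 - 161112)*(-1/97723) = -160542*(-1/97723) = 160542/97723 ≈ 1.6428)
1/z = 1/(160542/97723) = 97723/160542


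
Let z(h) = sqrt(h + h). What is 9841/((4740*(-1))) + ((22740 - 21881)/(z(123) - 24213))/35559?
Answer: -22795204464361913/10979495705572020 - 859*sqrt(246)/20847143744757 ≈ -2.0762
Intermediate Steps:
z(h) = sqrt(2)*sqrt(h) (z(h) = sqrt(2*h) = sqrt(2)*sqrt(h))
9841/((4740*(-1))) + ((22740 - 21881)/(z(123) - 24213))/35559 = 9841/((4740*(-1))) + ((22740 - 21881)/(sqrt(2)*sqrt(123) - 24213))/35559 = 9841/(-4740) + (859/(sqrt(246) - 24213))*(1/35559) = 9841*(-1/4740) + (859/(-24213 + sqrt(246)))*(1/35559) = -9841/4740 + 859/(35559*(-24213 + sqrt(246)))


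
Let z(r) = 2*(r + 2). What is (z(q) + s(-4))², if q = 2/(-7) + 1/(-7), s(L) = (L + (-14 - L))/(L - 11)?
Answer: 183184/11025 ≈ 16.615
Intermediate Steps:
s(L) = -14/(-11 + L)
q = -3/7 (q = 2*(-⅐) + 1*(-⅐) = -2/7 - ⅐ = -3/7 ≈ -0.42857)
z(r) = 4 + 2*r (z(r) = 2*(2 + r) = 4 + 2*r)
(z(q) + s(-4))² = ((4 + 2*(-3/7)) - 14/(-11 - 4))² = ((4 - 6/7) - 14/(-15))² = (22/7 - 14*(-1/15))² = (22/7 + 14/15)² = (428/105)² = 183184/11025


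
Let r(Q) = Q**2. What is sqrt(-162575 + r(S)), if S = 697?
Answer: sqrt(323234) ≈ 568.54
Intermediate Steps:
sqrt(-162575 + r(S)) = sqrt(-162575 + 697**2) = sqrt(-162575 + 485809) = sqrt(323234)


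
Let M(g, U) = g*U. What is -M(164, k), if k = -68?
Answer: 11152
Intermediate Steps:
M(g, U) = U*g
-M(164, k) = -(-68)*164 = -1*(-11152) = 11152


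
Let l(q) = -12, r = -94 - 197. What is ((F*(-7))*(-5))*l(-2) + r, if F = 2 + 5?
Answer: -3231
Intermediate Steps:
r = -291
F = 7
((F*(-7))*(-5))*l(-2) + r = ((7*(-7))*(-5))*(-12) - 291 = -49*(-5)*(-12) - 291 = 245*(-12) - 291 = -2940 - 291 = -3231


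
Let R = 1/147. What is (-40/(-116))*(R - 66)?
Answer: -97010/4263 ≈ -22.756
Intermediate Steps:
R = 1/147 ≈ 0.0068027
(-40/(-116))*(R - 66) = (-40/(-116))*(1/147 - 66) = -40*(-1/116)*(-9701/147) = (10/29)*(-9701/147) = -97010/4263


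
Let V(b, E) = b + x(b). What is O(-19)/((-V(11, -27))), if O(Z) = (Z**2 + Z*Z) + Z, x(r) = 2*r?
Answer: -703/33 ≈ -21.303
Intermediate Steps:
V(b, E) = 3*b (V(b, E) = b + 2*b = 3*b)
O(Z) = Z + 2*Z**2 (O(Z) = (Z**2 + Z**2) + Z = 2*Z**2 + Z = Z + 2*Z**2)
O(-19)/((-V(11, -27))) = (-19*(1 + 2*(-19)))/((-3*11)) = (-19*(1 - 38))/((-1*33)) = -19*(-37)/(-33) = 703*(-1/33) = -703/33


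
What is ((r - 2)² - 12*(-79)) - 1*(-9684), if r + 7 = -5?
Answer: 10828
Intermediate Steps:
r = -12 (r = -7 - 5 = -12)
((r - 2)² - 12*(-79)) - 1*(-9684) = ((-12 - 2)² - 12*(-79)) - 1*(-9684) = ((-14)² + 948) + 9684 = (196 + 948) + 9684 = 1144 + 9684 = 10828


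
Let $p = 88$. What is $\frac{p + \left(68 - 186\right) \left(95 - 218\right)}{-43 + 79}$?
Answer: $\frac{7301}{18} \approx 405.61$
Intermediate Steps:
$\frac{p + \left(68 - 186\right) \left(95 - 218\right)}{-43 + 79} = \frac{88 + \left(68 - 186\right) \left(95 - 218\right)}{-43 + 79} = \frac{88 - -14514}{36} = \left(88 + 14514\right) \frac{1}{36} = 14602 \cdot \frac{1}{36} = \frac{7301}{18}$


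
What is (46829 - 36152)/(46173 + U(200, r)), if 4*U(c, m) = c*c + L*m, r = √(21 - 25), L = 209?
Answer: 2399036484/12621667397 - 4462986*I/12621667397 ≈ 0.19007 - 0.0003536*I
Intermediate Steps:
r = 2*I (r = √(-4) = 2*I ≈ 2.0*I)
U(c, m) = c²/4 + 209*m/4 (U(c, m) = (c*c + 209*m)/4 = (c² + 209*m)/4 = c²/4 + 209*m/4)
(46829 - 36152)/(46173 + U(200, r)) = (46829 - 36152)/(46173 + ((¼)*200² + 209*(2*I)/4)) = 10677/(46173 + ((¼)*40000 + 209*I/2)) = 10677/(46173 + (10000 + 209*I/2)) = 10677/(56173 + 209*I/2) = 10677*(4*(56173 - 209*I/2)/12621667397) = 42708*(56173 - 209*I/2)/12621667397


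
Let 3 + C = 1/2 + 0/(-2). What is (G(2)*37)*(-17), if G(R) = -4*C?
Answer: -6290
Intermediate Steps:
C = -5/2 (C = -3 + (1/2 + 0/(-2)) = -3 + (1*(1/2) + 0*(-1/2)) = -3 + (1/2 + 0) = -3 + 1/2 = -5/2 ≈ -2.5000)
G(R) = 10 (G(R) = -4*(-5/2) = 10)
(G(2)*37)*(-17) = (10*37)*(-17) = 370*(-17) = -6290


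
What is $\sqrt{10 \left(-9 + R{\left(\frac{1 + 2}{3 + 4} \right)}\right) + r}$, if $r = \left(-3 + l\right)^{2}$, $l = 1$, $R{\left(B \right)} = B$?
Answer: $\frac{2 i \sqrt{1001}}{7} \approx 9.0396 i$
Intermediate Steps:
$r = 4$ ($r = \left(-3 + 1\right)^{2} = \left(-2\right)^{2} = 4$)
$\sqrt{10 \left(-9 + R{\left(\frac{1 + 2}{3 + 4} \right)}\right) + r} = \sqrt{10 \left(-9 + \frac{1 + 2}{3 + 4}\right) + 4} = \sqrt{10 \left(-9 + \frac{3}{7}\right) + 4} = \sqrt{10 \left(- \frac{60}{7}\right) + 4} = \sqrt{- \frac{600}{7} + 4} = \sqrt{- \frac{572}{7}} = \frac{2 i \sqrt{1001}}{7}$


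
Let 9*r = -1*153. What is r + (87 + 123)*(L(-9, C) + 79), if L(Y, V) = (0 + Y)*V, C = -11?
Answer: 37363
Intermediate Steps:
r = -17 (r = (-1*153)/9 = (⅑)*(-153) = -17)
L(Y, V) = V*Y (L(Y, V) = Y*V = V*Y)
r + (87 + 123)*(L(-9, C) + 79) = -17 + (87 + 123)*(-11*(-9) + 79) = -17 + 210*(99 + 79) = -17 + 210*178 = -17 + 37380 = 37363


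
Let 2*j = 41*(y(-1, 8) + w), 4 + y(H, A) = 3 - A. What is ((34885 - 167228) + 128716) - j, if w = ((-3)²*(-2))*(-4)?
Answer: -9837/2 ≈ -4918.5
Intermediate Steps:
y(H, A) = -1 - A (y(H, A) = -4 + (3 - A) = -1 - A)
w = 72 (w = (9*(-2))*(-4) = -18*(-4) = 72)
j = 2583/2 (j = (41*((-1 - 1*8) + 72))/2 = (41*((-1 - 8) + 72))/2 = (41*(-9 + 72))/2 = (41*63)/2 = (½)*2583 = 2583/2 ≈ 1291.5)
((34885 - 167228) + 128716) - j = ((34885 - 167228) + 128716) - 1*2583/2 = (-132343 + 128716) - 2583/2 = -3627 - 2583/2 = -9837/2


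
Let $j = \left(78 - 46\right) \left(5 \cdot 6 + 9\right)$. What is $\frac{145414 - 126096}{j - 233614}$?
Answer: $- \frac{9659}{116183} \approx -0.083136$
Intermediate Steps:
$j = 1248$ ($j = 32 \left(30 + 9\right) = 32 \cdot 39 = 1248$)
$\frac{145414 - 126096}{j - 233614} = \frac{145414 - 126096}{1248 - 233614} = \frac{19318}{-232366} = 19318 \left(- \frac{1}{232366}\right) = - \frac{9659}{116183}$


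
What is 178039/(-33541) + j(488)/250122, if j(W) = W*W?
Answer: -18271941427/4194671001 ≈ -4.3560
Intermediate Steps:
j(W) = W²
178039/(-33541) + j(488)/250122 = 178039/(-33541) + 488²/250122 = 178039*(-1/33541) + 238144*(1/250122) = -178039/33541 + 119072/125061 = -18271941427/4194671001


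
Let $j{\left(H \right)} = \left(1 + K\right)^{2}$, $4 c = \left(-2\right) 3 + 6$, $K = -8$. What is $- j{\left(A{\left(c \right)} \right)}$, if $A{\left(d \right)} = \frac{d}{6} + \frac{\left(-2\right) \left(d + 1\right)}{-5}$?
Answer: $-49$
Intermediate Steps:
$c = 0$ ($c = \frac{\left(-2\right) 3 + 6}{4} = \frac{-6 + 6}{4} = \frac{1}{4} \cdot 0 = 0$)
$A{\left(d \right)} = \frac{2}{5} + \frac{17 d}{30}$ ($A{\left(d \right)} = d \frac{1}{6} + - 2 \left(1 + d\right) \left(- \frac{1}{5}\right) = \frac{d}{6} + \left(-2 - 2 d\right) \left(- \frac{1}{5}\right) = \frac{d}{6} + \left(\frac{2}{5} + \frac{2 d}{5}\right) = \frac{2}{5} + \frac{17 d}{30}$)
$j{\left(H \right)} = 49$ ($j{\left(H \right)} = \left(1 - 8\right)^{2} = \left(-7\right)^{2} = 49$)
$- j{\left(A{\left(c \right)} \right)} = \left(-1\right) 49 = -49$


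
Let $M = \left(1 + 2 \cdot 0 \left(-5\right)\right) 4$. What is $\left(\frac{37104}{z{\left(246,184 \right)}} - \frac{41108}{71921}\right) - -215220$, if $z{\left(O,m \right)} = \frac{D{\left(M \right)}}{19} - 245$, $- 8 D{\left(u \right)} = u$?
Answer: $\frac{144021669165440}{669656431} \approx 2.1507 \cdot 10^{5}$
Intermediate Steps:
$M = 4$ ($M = \left(1 + 0 \left(-5\right)\right) 4 = \left(1 + 0\right) 4 = 1 \cdot 4 = 4$)
$D{\left(u \right)} = - \frac{u}{8}$
$z{\left(O,m \right)} = - \frac{9311}{38}$ ($z{\left(O,m \right)} = \frac{\left(- \frac{1}{8}\right) 4}{19} - 245 = \left(- \frac{1}{2}\right) \frac{1}{19} - 245 = - \frac{1}{38} - 245 = - \frac{9311}{38}$)
$\left(\frac{37104}{z{\left(246,184 \right)}} - \frac{41108}{71921}\right) - -215220 = \left(\frac{37104}{- \frac{9311}{38}} - \frac{41108}{71921}\right) - -215220 = \left(37104 \left(- \frac{38}{9311}\right) - \frac{41108}{71921}\right) + 215220 = \left(- \frac{1409952}{9311} - \frac{41108}{71921}\right) + 215220 = - \frac{101787914380}{669656431} + 215220 = \frac{144021669165440}{669656431}$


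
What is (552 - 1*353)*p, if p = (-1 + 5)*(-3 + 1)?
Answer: -1592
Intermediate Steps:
p = -8 (p = 4*(-2) = -8)
(552 - 1*353)*p = (552 - 1*353)*(-8) = (552 - 353)*(-8) = 199*(-8) = -1592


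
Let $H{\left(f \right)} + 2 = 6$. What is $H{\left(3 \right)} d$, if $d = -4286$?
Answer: $-17144$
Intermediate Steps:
$H{\left(f \right)} = 4$ ($H{\left(f \right)} = -2 + 6 = 4$)
$H{\left(3 \right)} d = 4 \left(-4286\right) = -17144$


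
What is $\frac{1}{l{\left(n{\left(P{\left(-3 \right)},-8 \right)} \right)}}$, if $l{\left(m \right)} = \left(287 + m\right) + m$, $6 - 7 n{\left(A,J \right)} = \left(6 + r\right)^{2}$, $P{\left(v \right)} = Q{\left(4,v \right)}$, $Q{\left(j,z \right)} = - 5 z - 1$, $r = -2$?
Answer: $\frac{7}{1989} \approx 0.0035194$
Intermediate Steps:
$Q{\left(j,z \right)} = -1 - 5 z$
$P{\left(v \right)} = -1 - 5 v$
$n{\left(A,J \right)} = - \frac{10}{7}$ ($n{\left(A,J \right)} = \frac{6}{7} - \frac{\left(6 - 2\right)^{2}}{7} = \frac{6}{7} - \frac{4^{2}}{7} = \frac{6}{7} - \frac{16}{7} = - \frac{10}{7}$)
$l{\left(m \right)} = 287 + 2 m$
$\frac{1}{l{\left(n{\left(P{\left(-3 \right)},-8 \right)} \right)}} = \frac{1}{287 + 2 \left(- \frac{10}{7}\right)} = \frac{1}{287 - \frac{20}{7}} = \frac{1}{\frac{1989}{7}} = \frac{7}{1989}$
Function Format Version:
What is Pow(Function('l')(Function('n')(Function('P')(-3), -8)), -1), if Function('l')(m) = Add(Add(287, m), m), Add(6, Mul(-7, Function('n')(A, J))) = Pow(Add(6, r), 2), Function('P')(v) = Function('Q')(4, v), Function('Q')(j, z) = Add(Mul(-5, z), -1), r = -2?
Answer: Rational(7, 1989) ≈ 0.0035194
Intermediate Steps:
Function('Q')(j, z) = Add(-1, Mul(-5, z))
Function('P')(v) = Add(-1, Mul(-5, v))
Function('n')(A, J) = Rational(-10, 7) (Function('n')(A, J) = Add(Rational(6, 7), Mul(Rational(-1, 7), Pow(Add(6, -2), 2))) = Add(Rational(6, 7), Mul(Rational(-1, 7), Pow(4, 2))) = Add(Rational(6, 7), Mul(Rational(-1, 7), 16)) = Add(Rational(6, 7), Rational(-16, 7)) = Rational(-10, 7))
Function('l')(m) = Add(287, Mul(2, m))
Pow(Function('l')(Function('n')(Function('P')(-3), -8)), -1) = Pow(Add(287, Mul(2, Rational(-10, 7))), -1) = Pow(Add(287, Rational(-20, 7)), -1) = Pow(Rational(1989, 7), -1) = Rational(7, 1989)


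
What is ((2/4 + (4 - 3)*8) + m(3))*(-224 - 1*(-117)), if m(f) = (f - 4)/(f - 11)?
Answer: -7383/8 ≈ -922.88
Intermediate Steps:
m(f) = (-4 + f)/(-11 + f)
((2/4 + (4 - 3)*8) + m(3))*(-224 - 1*(-117)) = ((2/4 + (4 - 3)*8) + (-4 + 3)/(-11 + 3))*(-224 - 1*(-117)) = ((2*(¼) + 1*8) - 1/(-8))*(-224 + 117) = ((½ + 8) - ⅛*(-1))*(-107) = (17/2 + ⅛)*(-107) = (69/8)*(-107) = -7383/8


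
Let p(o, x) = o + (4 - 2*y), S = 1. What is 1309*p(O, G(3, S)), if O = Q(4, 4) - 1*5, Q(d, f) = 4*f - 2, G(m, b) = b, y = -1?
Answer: 19635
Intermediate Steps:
Q(d, f) = -2 + 4*f
O = 9 (O = (-2 + 4*4) - 1*5 = (-2 + 16) - 5 = 14 - 5 = 9)
p(o, x) = 6 + o (p(o, x) = o + (4 - 2*(-1)) = o + (4 + 2) = o + 6 = 6 + o)
1309*p(O, G(3, S)) = 1309*(6 + 9) = 1309*15 = 19635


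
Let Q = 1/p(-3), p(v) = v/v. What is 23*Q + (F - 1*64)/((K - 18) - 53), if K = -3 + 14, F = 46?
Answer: 233/10 ≈ 23.300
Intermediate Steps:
p(v) = 1
Q = 1 (Q = 1/1 = 1)
K = 11
23*Q + (F - 1*64)/((K - 18) - 53) = 23*1 + (46 - 1*64)/((11 - 18) - 53) = 23 + (46 - 64)/(-7 - 53) = 23 - 18/(-60) = 23 - 18*(-1/60) = 23 + 3/10 = 233/10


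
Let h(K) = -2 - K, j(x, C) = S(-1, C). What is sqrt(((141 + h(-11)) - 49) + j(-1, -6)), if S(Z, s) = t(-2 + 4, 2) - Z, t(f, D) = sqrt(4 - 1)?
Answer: sqrt(102 + sqrt(3)) ≈ 10.185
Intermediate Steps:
t(f, D) = sqrt(3)
S(Z, s) = sqrt(3) - Z
j(x, C) = 1 + sqrt(3) (j(x, C) = sqrt(3) - 1*(-1) = sqrt(3) + 1 = 1 + sqrt(3))
sqrt(((141 + h(-11)) - 49) + j(-1, -6)) = sqrt(((141 + (-2 - 1*(-11))) - 49) + (1 + sqrt(3))) = sqrt(((141 + (-2 + 11)) - 49) + (1 + sqrt(3))) = sqrt(((141 + 9) - 49) + (1 + sqrt(3))) = sqrt((150 - 49) + (1 + sqrt(3))) = sqrt(101 + (1 + sqrt(3))) = sqrt(102 + sqrt(3))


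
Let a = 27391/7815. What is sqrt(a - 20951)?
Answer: I*sqrt(1279352027310)/7815 ≈ 144.73*I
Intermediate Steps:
a = 27391/7815 (a = 27391*(1/7815) = 27391/7815 ≈ 3.5049)
sqrt(a - 20951) = sqrt(27391/7815 - 20951) = sqrt(-163704674/7815) = I*sqrt(1279352027310)/7815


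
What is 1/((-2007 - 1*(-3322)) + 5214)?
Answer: 1/6529 ≈ 0.00015316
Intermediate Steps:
1/((-2007 - 1*(-3322)) + 5214) = 1/((-2007 + 3322) + 5214) = 1/(1315 + 5214) = 1/6529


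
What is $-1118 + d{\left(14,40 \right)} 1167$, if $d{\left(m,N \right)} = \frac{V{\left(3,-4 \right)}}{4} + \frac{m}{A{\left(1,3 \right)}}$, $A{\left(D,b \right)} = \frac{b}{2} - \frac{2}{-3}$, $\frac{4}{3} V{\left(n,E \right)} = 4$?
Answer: $\frac{379489}{52} \approx 7297.9$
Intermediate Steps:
$V{\left(n,E \right)} = 3$ ($V{\left(n,E \right)} = \frac{3}{4} \cdot 4 = 3$)
$A{\left(D,b \right)} = \frac{2}{3} + \frac{b}{2}$ ($A{\left(D,b \right)} = b \frac{1}{2} - - \frac{2}{3} = \frac{b}{2} + \frac{2}{3} = \frac{2}{3} + \frac{b}{2}$)
$d{\left(m,N \right)} = \frac{3}{4} + \frac{6 m}{13}$ ($d{\left(m,N \right)} = \frac{3}{4} + \frac{m}{\frac{2}{3} + \frac{1}{2} \cdot 3} = 3 \cdot \frac{1}{4} + \frac{m}{\frac{2}{3} + \frac{3}{2}} = \frac{3}{4} + \frac{m}{\frac{13}{6}} = \frac{3}{4} + m \frac{6}{13} = \frac{3}{4} + \frac{6 m}{13}$)
$-1118 + d{\left(14,40 \right)} 1167 = -1118 + \left(\frac{3}{4} + \frac{6}{13} \cdot 14\right) 1167 = -1118 + \left(\frac{3}{4} + \frac{84}{13}\right) 1167 = -1118 + \frac{375}{52} \cdot 1167 = -1118 + \frac{437625}{52} = \frac{379489}{52}$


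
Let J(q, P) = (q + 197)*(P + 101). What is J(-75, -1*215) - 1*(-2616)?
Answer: -11292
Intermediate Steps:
J(q, P) = (101 + P)*(197 + q) (J(q, P) = (197 + q)*(101 + P) = (101 + P)*(197 + q))
J(-75, -1*215) - 1*(-2616) = (19897 + 101*(-75) + 197*(-1*215) - 1*215*(-75)) - 1*(-2616) = (19897 - 7575 + 197*(-215) - 215*(-75)) + 2616 = (19897 - 7575 - 42355 + 16125) + 2616 = -13908 + 2616 = -11292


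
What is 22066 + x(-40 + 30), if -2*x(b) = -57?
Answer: 44189/2 ≈ 22095.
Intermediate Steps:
x(b) = 57/2 (x(b) = -½*(-57) = 57/2)
22066 + x(-40 + 30) = 22066 + 57/2 = 44189/2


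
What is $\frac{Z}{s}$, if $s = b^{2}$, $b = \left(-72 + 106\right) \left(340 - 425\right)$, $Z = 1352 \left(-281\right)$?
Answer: $- \frac{94978}{2088025} \approx -0.045487$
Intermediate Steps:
$Z = -379912$
$b = -2890$ ($b = 34 \left(-85\right) = -2890$)
$s = 8352100$ ($s = \left(-2890\right)^{2} = 8352100$)
$\frac{Z}{s} = - \frac{379912}{8352100} = \left(-379912\right) \frac{1}{8352100} = - \frac{94978}{2088025}$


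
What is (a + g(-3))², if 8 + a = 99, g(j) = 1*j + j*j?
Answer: 9409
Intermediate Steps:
g(j) = j + j²
a = 91 (a = -8 + 99 = 91)
(a + g(-3))² = (91 - 3*(1 - 3))² = (91 - 3*(-2))² = (91 + 6)² = 97² = 9409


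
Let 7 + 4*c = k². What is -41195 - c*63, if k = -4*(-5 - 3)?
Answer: -228851/4 ≈ -57213.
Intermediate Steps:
k = 32 (k = -4*(-8) = 32)
c = 1017/4 (c = -7/4 + (¼)*32² = -7/4 + (¼)*1024 = -7/4 + 256 = 1017/4 ≈ 254.25)
-41195 - c*63 = -41195 - 1017*63/4 = -41195 - 1*64071/4 = -41195 - 64071/4 = -228851/4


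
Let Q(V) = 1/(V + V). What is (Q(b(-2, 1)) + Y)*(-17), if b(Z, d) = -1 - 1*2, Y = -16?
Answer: 1649/6 ≈ 274.83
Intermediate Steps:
b(Z, d) = -3 (b(Z, d) = -1 - 2 = -3)
Q(V) = 1/(2*V)
(Q(b(-2, 1)) + Y)*(-17) = ((½)/(-3) - 16)*(-17) = ((½)*(-⅓) - 16)*(-17) = (-⅙ - 16)*(-17) = -97/6*(-17) = 1649/6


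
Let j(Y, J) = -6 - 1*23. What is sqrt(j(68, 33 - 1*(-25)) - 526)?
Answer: I*sqrt(555) ≈ 23.558*I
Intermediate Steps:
j(Y, J) = -29 (j(Y, J) = -6 - 23 = -29)
sqrt(j(68, 33 - 1*(-25)) - 526) = sqrt(-29 - 526) = sqrt(-555) = I*sqrt(555)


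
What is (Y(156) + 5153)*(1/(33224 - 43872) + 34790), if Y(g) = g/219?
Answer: 139368781650099/777304 ≈ 1.7930e+8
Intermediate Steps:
Y(g) = g/219 (Y(g) = g*(1/219) = g/219)
(Y(156) + 5153)*(1/(33224 - 43872) + 34790) = ((1/219)*156 + 5153)*(1/(33224 - 43872) + 34790) = (52/73 + 5153)*(1/(-10648) + 34790) = 376221*(-1/10648 + 34790)/73 = (376221/73)*(370443919/10648) = 139368781650099/777304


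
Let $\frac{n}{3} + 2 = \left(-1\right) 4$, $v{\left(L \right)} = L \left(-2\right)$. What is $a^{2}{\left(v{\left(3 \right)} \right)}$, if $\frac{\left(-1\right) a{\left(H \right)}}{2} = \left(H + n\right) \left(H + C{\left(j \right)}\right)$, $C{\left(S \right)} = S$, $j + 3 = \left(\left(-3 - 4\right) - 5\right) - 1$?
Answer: $1115136$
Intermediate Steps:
$v{\left(L \right)} = - 2 L$
$j = -16$ ($j = -3 - 13 = -16$)
$n = -18$ ($n = -6 + 3 \left(\left(-1\right) 4\right) = -6 + 3 \left(-4\right) = -6 - 12 = -18$)
$a{\left(H \right)} = - 2 \left(-18 + H\right) \left(-16 + H\right)$ ($a{\left(H \right)} = - 2 \left(H - 18\right) \left(H - 16\right) = - 2 \left(-18 + H\right) \left(-16 + H\right)$)
$a^{2}{\left(v{\left(3 \right)} \right)} = \left(-576 - 2 \left(\left(-2\right) 3\right)^{2} + 68 \left(\left(-2\right) 3\right)\right)^{2} = \left(-576 - 2 \left(-6\right)^{2} + 68 \left(-6\right)\right)^{2} = \left(-576 - 72 - 408\right)^{2} = \left(-1056\right)^{2} = 1115136$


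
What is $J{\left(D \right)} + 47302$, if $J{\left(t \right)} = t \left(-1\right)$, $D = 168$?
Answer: $47134$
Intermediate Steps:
$J{\left(t \right)} = - t$
$J{\left(D \right)} + 47302 = \left(-1\right) 168 + 47302 = -168 + 47302 = 47134$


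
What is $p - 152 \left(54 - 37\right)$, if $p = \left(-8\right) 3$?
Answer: $-2608$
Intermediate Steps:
$p = -24$
$p - 152 \left(54 - 37\right) = -24 - 152 \left(54 - 37\right) = -24 - 2584 = -2608$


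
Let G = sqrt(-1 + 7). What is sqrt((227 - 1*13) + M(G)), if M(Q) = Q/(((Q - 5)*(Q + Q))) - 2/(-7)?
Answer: sqrt(209902 - 42000*sqrt(6))/(14*sqrt(5 - sqrt(6))) ≈ 14.632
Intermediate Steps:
G = sqrt(6) ≈ 2.4495
M(Q) = 2/7 + 1/(2*(-5 + Q)) (M(Q) = Q/(((-5 + Q)*(2*Q))) - 2*(-1/7) = Q/((2*Q*(-5 + Q))) + 2/7 = Q*(1/(2*Q*(-5 + Q))) + 2/7 = 1/(2*(-5 + Q)) + 2/7 = 2/7 + 1/(2*(-5 + Q)))
sqrt((227 - 1*13) + M(G)) = sqrt((227 - 1*13) + (-13 + 4*sqrt(6))/(14*(-5 + sqrt(6)))) = sqrt((227 - 13) + (-13 + 4*sqrt(6))/(14*(-5 + sqrt(6)))) = sqrt(214 + (-13 + 4*sqrt(6))/(14*(-5 + sqrt(6))))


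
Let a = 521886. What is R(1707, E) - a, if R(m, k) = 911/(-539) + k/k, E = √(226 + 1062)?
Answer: -281296926/539 ≈ -5.2189e+5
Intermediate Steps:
E = 2*√322 (E = √1288 = 2*√322 ≈ 35.889)
R(m, k) = -372/539 (R(m, k) = 911*(-1/539) + 1 = -911/539 + 1 = -372/539)
R(1707, E) - a = -372/539 - 1*521886 = -372/539 - 521886 = -281296926/539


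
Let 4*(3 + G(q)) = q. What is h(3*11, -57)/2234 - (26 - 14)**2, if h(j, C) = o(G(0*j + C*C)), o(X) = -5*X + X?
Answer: -324933/2234 ≈ -145.45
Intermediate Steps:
G(q) = -3 + q/4
o(X) = -4*X
h(j, C) = 12 - C**2 (h(j, C) = -4*(-3 + (0*j + C*C)/4) = -4*(-3 + (0 + C**2)/4) = -4*(-3 + C**2/4) = 12 - C**2)
h(3*11, -57)/2234 - (26 - 14)**2 = (12 - 1*(-57)**2)/2234 - (26 - 14)**2 = (12 - 1*3249)*(1/2234) - 1*12**2 = (12 - 3249)*(1/2234) - 1*144 = -3237*1/2234 - 144 = -3237/2234 - 144 = -324933/2234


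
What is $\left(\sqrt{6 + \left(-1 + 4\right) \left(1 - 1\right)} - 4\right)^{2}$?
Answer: $\left(4 - \sqrt{6}\right)^{2} \approx 2.4041$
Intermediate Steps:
$\left(\sqrt{6 + \left(-1 + 4\right) \left(1 - 1\right)} - 4\right)^{2} = \left(\sqrt{6 + 3 \cdot 0} - 4\right)^{2} = \left(\sqrt{6 + 0} - 4\right)^{2} = \left(\sqrt{6} - 4\right)^{2} = \left(-4 + \sqrt{6}\right)^{2}$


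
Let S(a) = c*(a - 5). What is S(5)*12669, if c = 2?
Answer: 0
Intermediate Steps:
S(a) = -10 + 2*a (S(a) = 2*(a - 5) = 2*(-5 + a) = -10 + 2*a)
S(5)*12669 = (-10 + 2*5)*12669 = (-10 + 10)*12669 = 0*12669 = 0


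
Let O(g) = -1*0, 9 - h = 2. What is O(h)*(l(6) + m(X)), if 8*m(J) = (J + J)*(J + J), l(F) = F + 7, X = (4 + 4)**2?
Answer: 0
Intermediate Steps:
X = 64 (X = 8**2 = 64)
h = 7 (h = 9 - 1*2 = 9 - 2 = 7)
l(F) = 7 + F
m(J) = J**2/2 (m(J) = ((J + J)*(J + J))/8 = ((2*J)*(2*J))/8 = (4*J**2)/8 = J**2/2)
O(g) = 0
O(h)*(l(6) + m(X)) = 0*((7 + 6) + (1/2)*64**2) = 0*(13 + (1/2)*4096) = 0*(13 + 2048) = 0*2061 = 0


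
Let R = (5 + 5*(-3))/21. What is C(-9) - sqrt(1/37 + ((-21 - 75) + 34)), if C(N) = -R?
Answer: 10/21 - I*sqrt(84841)/37 ≈ 0.47619 - 7.8723*I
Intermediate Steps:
R = -10/21 (R = (5 - 15)*(1/21) = -10*1/21 = -10/21 ≈ -0.47619)
C(N) = 10/21 (C(N) = -1*(-10/21) = 10/21)
C(-9) - sqrt(1/37 + ((-21 - 75) + 34)) = 10/21 - sqrt(1/37 + ((-21 - 75) + 34)) = 10/21 - sqrt(1/37 + (-96 + 34)) = 10/21 - sqrt(1/37 - 62) = 10/21 - sqrt(-2293/37) = 10/21 - I*sqrt(84841)/37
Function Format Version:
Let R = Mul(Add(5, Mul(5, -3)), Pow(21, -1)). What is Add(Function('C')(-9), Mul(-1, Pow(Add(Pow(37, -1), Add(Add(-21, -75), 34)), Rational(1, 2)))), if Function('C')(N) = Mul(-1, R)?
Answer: Add(Rational(10, 21), Mul(Rational(-1, 37), I, Pow(84841, Rational(1, 2)))) ≈ Add(0.47619, Mul(-7.8723, I))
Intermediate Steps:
R = Rational(-10, 21) (R = Mul(Add(5, -15), Rational(1, 21)) = Mul(-10, Rational(1, 21)) = Rational(-10, 21) ≈ -0.47619)
Function('C')(N) = Rational(10, 21) (Function('C')(N) = Mul(-1, Rational(-10, 21)) = Rational(10, 21))
Add(Function('C')(-9), Mul(-1, Pow(Add(Pow(37, -1), Add(Add(-21, -75), 34)), Rational(1, 2)))) = Add(Rational(10, 21), Mul(-1, Pow(Add(Pow(37, -1), Add(Add(-21, -75), 34)), Rational(1, 2)))) = Add(Rational(10, 21), Mul(-1, Pow(Add(Rational(1, 37), Add(-96, 34)), Rational(1, 2)))) = Add(Rational(10, 21), Mul(-1, Pow(Add(Rational(1, 37), -62), Rational(1, 2)))) = Add(Rational(10, 21), Mul(-1, Pow(Rational(-2293, 37), Rational(1, 2)))) = Add(Rational(10, 21), Mul(-1, Mul(Rational(1, 37), I, Pow(84841, Rational(1, 2))))) = Add(Rational(10, 21), Mul(Rational(-1, 37), I, Pow(84841, Rational(1, 2))))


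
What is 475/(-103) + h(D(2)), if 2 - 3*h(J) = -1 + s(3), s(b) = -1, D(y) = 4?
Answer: -1013/309 ≈ -3.2783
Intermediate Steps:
h(J) = 4/3 (h(J) = ⅔ - (-1 - 1)/3 = ⅔ - ⅓*(-2) = ⅔ + ⅔ = 4/3)
475/(-103) + h(D(2)) = 475/(-103) + 4/3 = 475*(-1/103) + 4/3 = -475/103 + 4/3 = -1013/309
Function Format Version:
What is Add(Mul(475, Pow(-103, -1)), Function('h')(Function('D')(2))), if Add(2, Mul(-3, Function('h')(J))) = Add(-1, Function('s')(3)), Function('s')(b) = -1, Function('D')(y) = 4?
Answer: Rational(-1013, 309) ≈ -3.2783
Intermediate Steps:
Function('h')(J) = Rational(4, 3) (Function('h')(J) = Add(Rational(2, 3), Mul(Rational(-1, 3), Add(-1, -1))) = Add(Rational(2, 3), Mul(Rational(-1, 3), -2)) = Add(Rational(2, 3), Rational(2, 3)) = Rational(4, 3))
Add(Mul(475, Pow(-103, -1)), Function('h')(Function('D')(2))) = Add(Mul(475, Pow(-103, -1)), Rational(4, 3)) = Add(Mul(475, Rational(-1, 103)), Rational(4, 3)) = Add(Rational(-475, 103), Rational(4, 3)) = Rational(-1013, 309)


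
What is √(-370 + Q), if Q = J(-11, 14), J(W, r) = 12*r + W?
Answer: I*√213 ≈ 14.595*I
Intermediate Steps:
J(W, r) = W + 12*r
Q = 157 (Q = -11 + 12*14 = -11 + 168 = 157)
√(-370 + Q) = √(-370 + 157) = √(-213) = I*√213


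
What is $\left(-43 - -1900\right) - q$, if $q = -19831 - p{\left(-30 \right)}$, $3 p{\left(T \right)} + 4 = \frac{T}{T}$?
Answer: $21687$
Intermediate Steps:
$p{\left(T \right)} = -1$ ($p{\left(T \right)} = - \frac{4}{3} + \frac{T \frac{1}{T}}{3} = - \frac{4}{3} + \frac{1}{3} \cdot 1 = - \frac{4}{3} + \frac{1}{3} = -1$)
$q = -19830$ ($q = -19831 - -1 = -19831 + 1 = -19830$)
$\left(-43 - -1900\right) - q = \left(-43 - -1900\right) - -19830 = \left(-43 + 1900\right) + 19830 = 1857 + 19830 = 21687$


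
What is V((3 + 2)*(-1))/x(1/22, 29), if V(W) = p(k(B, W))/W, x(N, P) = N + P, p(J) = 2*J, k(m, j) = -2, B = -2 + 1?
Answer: 88/3195 ≈ 0.027543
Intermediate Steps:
B = -1
V(W) = -4/W (V(W) = (2*(-2))/W = -4/W)
V((3 + 2)*(-1))/x(1/22, 29) = (-4*(-1/(3 + 2)))/(1/22 + 29) = (-4/(5*(-1)))/(1/22 + 29) = (-4/(-5))/(639/22) = -4*(-1/5)*(22/639) = (4/5)*(22/639) = 88/3195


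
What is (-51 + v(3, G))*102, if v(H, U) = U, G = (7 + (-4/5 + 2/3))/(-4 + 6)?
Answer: -24259/5 ≈ -4851.8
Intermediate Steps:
G = 103/30 (G = (7 + (-4*⅕ + 2*(⅓)))/2 = (7 + (-⅘ + ⅔))*(½) = (7 - 2/15)*(½) = (103/15)*(½) = 103/30 ≈ 3.4333)
(-51 + v(3, G))*102 = (-51 + 103/30)*102 = -1427/30*102 = -24259/5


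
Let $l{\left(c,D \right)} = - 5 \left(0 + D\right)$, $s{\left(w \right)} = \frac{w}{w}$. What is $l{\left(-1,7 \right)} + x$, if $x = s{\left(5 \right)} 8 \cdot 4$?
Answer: $-3$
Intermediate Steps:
$s{\left(w \right)} = 1$
$l{\left(c,D \right)} = - 5 D$
$x = 32$ ($x = 1 \cdot 8 \cdot 4 = 8 \cdot 4 = 32$)
$l{\left(-1,7 \right)} + x = \left(-5\right) 7 + 32 = -35 + 32 = -3$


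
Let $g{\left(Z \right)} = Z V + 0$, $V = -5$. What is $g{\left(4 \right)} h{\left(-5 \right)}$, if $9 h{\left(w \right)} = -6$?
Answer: $\frac{40}{3} \approx 13.333$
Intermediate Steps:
$h{\left(w \right)} = - \frac{2}{3}$ ($h{\left(w \right)} = \frac{1}{9} \left(-6\right) = - \frac{2}{3}$)
$g{\left(Z \right)} = - 5 Z$ ($g{\left(Z \right)} = Z \left(-5\right) + 0 = - 5 Z + 0 = - 5 Z$)
$g{\left(4 \right)} h{\left(-5 \right)} = \left(-5\right) 4 \left(- \frac{2}{3}\right) = \left(-20\right) \left(- \frac{2}{3}\right) = \frac{40}{3}$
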